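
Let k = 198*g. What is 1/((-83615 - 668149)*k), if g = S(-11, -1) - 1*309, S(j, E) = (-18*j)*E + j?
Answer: 1/77103922896 ≈ 1.2970e-11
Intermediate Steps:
S(j, E) = j - 18*E*j (S(j, E) = -18*E*j + j = j - 18*E*j)
g = -518 (g = -11*(1 - 18*(-1)) - 1*309 = -11*(1 + 18) - 309 = -11*19 - 309 = -209 - 309 = -518)
k = -102564 (k = 198*(-518) = -102564)
1/((-83615 - 668149)*k) = 1/(-83615 - 668149*(-102564)) = -1/102564/(-751764) = -1/751764*(-1/102564) = 1/77103922896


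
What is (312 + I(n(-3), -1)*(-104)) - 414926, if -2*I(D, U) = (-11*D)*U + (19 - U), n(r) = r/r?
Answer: -413002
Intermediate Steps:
n(r) = 1
I(D, U) = -19/2 + U/2 + 11*D*U/2 (I(D, U) = -((-11*D)*U + (19 - U))/2 = -(-11*D*U + (19 - U))/2 = -(19 - U - 11*D*U)/2 = -19/2 + U/2 + 11*D*U/2)
(312 + I(n(-3), -1)*(-104)) - 414926 = (312 + (-19/2 + (1/2)*(-1) + (11/2)*1*(-1))*(-104)) - 414926 = (312 + (-19/2 - 1/2 - 11/2)*(-104)) - 414926 = (312 - 31/2*(-104)) - 414926 = (312 + 1612) - 414926 = 1924 - 414926 = -413002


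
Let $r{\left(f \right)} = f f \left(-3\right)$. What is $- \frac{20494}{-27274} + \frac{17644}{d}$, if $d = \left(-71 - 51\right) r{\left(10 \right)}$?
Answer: $\frac{153912857}{124778550} \approx 1.2335$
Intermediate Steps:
$r{\left(f \right)} = - 3 f^{2}$ ($r{\left(f \right)} = f^{2} \left(-3\right) = - 3 f^{2}$)
$d = 36600$ ($d = \left(-71 - 51\right) \left(- 3 \cdot 10^{2}\right) = - 122 \left(\left(-3\right) 100\right) = \left(-122\right) \left(-300\right) = 36600$)
$- \frac{20494}{-27274} + \frac{17644}{d} = - \frac{20494}{-27274} + \frac{17644}{36600} = \left(-20494\right) \left(- \frac{1}{27274}\right) + 17644 \cdot \frac{1}{36600} = \frac{10247}{13637} + \frac{4411}{9150} = \frac{153912857}{124778550}$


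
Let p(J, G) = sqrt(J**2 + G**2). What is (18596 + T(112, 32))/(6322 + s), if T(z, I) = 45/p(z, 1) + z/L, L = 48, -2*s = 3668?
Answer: 55795/13464 + 3*sqrt(12545)/3753464 ≈ 4.1441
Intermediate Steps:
s = -1834 (s = -1/2*3668 = -1834)
p(J, G) = sqrt(G**2 + J**2)
T(z, I) = 45/sqrt(1 + z**2) + z/48 (T(z, I) = 45/(sqrt(1**2 + z**2)) + z/48 = 45/(sqrt(1 + z**2)) + z*(1/48) = 45/sqrt(1 + z**2) + z/48)
(18596 + T(112, 32))/(6322 + s) = (18596 + (45/sqrt(1 + 112**2) + (1/48)*112))/(6322 - 1834) = (18596 + (45/sqrt(1 + 12544) + 7/3))/4488 = (18596 + (45/sqrt(12545) + 7/3))*(1/4488) = (18596 + (45*(sqrt(12545)/12545) + 7/3))*(1/4488) = (18596 + (9*sqrt(12545)/2509 + 7/3))*(1/4488) = (18596 + (7/3 + 9*sqrt(12545)/2509))*(1/4488) = (55795/3 + 9*sqrt(12545)/2509)*(1/4488) = 55795/13464 + 3*sqrt(12545)/3753464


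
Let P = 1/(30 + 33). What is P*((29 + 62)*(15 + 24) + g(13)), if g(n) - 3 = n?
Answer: 3565/63 ≈ 56.587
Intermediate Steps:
P = 1/63 ≈ 0.015873
g(n) = 3 + n
P*((29 + 62)*(15 + 24) + g(13)) = ((29 + 62)*(15 + 24) + (3 + 13))/63 = (91*39 + 16)/63 = (3549 + 16)/63 = (1/63)*3565 = 3565/63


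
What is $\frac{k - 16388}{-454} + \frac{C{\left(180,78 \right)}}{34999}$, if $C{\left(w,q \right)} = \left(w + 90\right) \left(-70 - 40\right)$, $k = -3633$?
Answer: $\frac{687231179}{15889546} \approx 43.251$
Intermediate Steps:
$C{\left(w,q \right)} = -9900 - 110 w$ ($C{\left(w,q \right)} = \left(90 + w\right) \left(-110\right) = -9900 - 110 w$)
$\frac{k - 16388}{-454} + \frac{C{\left(180,78 \right)}}{34999} = \frac{-3633 - 16388}{-454} + \frac{-9900 - 19800}{34999} = \left(-20021\right) \left(- \frac{1}{454}\right) + \left(-9900 - 19800\right) \frac{1}{34999} = \frac{20021}{454} - \frac{29700}{34999} = \frac{687231179}{15889546}$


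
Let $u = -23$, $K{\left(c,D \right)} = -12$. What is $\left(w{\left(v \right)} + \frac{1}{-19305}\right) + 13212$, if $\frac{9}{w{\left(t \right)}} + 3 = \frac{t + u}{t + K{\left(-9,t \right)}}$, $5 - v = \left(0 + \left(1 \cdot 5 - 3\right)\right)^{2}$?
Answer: $\frac{254883914}{19305} \approx 13203.0$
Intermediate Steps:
$v = 1$ ($v = 5 - \left(0 + \left(1 \cdot 5 - 3\right)\right)^{2} = 5 - \left(0 + \left(5 - 3\right)\right)^{2} = 5 - \left(0 + 2\right)^{2} = 5 - 2^{2} = 5 - 4 = 1$)
$w{\left(t \right)} = \frac{9}{-3 + \frac{-23 + t}{-12 + t}}$ ($w{\left(t \right)} = \frac{9}{-3 + \frac{t - 23}{t - 12}} = \frac{9}{-3 + \frac{-23 + t}{-12 + t}}$)
$\left(w{\left(v \right)} + \frac{1}{-19305}\right) + 13212 = \left(\frac{9 \left(12 - 1\right)}{-13 + 2 \cdot 1} + \frac{1}{-19305}\right) + 13212 = \left(\frac{9 \left(12 - 1\right)}{-13 + 2} - \frac{1}{19305}\right) + 13212 = \left(9 \frac{1}{-11} \cdot 11 - \frac{1}{19305}\right) + 13212 = \left(9 \left(- \frac{1}{11}\right) 11 - \frac{1}{19305}\right) + 13212 = \left(-9 - \frac{1}{19305}\right) + 13212 = - \frac{173746}{19305} + 13212 = \frac{254883914}{19305}$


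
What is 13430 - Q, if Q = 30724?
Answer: -17294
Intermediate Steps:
13430 - Q = 13430 - 1*30724 = 13430 - 30724 = -17294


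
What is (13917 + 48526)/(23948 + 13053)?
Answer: 62443/37001 ≈ 1.6876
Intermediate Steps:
(13917 + 48526)/(23948 + 13053) = 62443/37001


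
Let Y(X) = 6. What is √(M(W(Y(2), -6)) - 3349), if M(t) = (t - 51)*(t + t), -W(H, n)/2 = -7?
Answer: I*√4385 ≈ 66.219*I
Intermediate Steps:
W(H, n) = 14 (W(H, n) = -2*(-7) = 14)
M(t) = 2*t*(-51 + t) (M(t) = (-51 + t)*(2*t) = 2*t*(-51 + t))
√(M(W(Y(2), -6)) - 3349) = √(2*14*(-51 + 14) - 3349) = √(2*14*(-37) - 3349) = √(-1036 - 3349) = √(-4385) = I*√4385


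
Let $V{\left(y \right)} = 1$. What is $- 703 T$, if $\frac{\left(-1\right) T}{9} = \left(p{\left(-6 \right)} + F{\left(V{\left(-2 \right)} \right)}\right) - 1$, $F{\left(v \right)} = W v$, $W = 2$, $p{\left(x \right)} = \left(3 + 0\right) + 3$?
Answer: $44289$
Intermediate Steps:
$p{\left(x \right)} = 6$ ($p{\left(x \right)} = 3 + 3 = 6$)
$F{\left(v \right)} = 2 v$
$T = -63$ ($T = - 9 \left(\left(6 + 2 \cdot 1\right) - 1\right) = - 9 \left(\left(6 + 2\right) - 1\right) = - 9 \left(8 - 1\right) = \left(-9\right) 7 = -63$)
$- 703 T = \left(-703\right) \left(-63\right) = 44289$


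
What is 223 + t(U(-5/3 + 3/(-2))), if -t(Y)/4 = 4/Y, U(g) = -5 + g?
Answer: 11023/49 ≈ 224.96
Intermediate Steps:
t(Y) = -16/Y
223 + t(U(-5/3 + 3/(-2))) = 223 - 16/(-5 + (-5/3 + 3/(-2))) = 223 - 16/(-5 + (-5*⅓ + 3*(-½))) = 223 - 16/(-5 + (-5/3 - 3/2)) = 223 - 16/(-5 - 19/6) = 223 - 16/(-49/6) = 223 - 16*(-6/49) = 223 + 96/49 = 11023/49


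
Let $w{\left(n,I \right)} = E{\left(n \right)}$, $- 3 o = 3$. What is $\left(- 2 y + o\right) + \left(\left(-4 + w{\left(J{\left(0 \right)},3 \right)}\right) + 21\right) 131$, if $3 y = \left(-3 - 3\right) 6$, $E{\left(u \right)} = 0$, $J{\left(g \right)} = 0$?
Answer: $2250$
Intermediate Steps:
$o = -1$ ($o = \left(- \frac{1}{3}\right) 3 = -1$)
$w{\left(n,I \right)} = 0$
$y = -12$ ($y = \frac{\left(-3 - 3\right) 6}{3} = \frac{\left(-6\right) 6}{3} = \frac{1}{3} \left(-36\right) = -12$)
$\left(- 2 y + o\right) + \left(\left(-4 + w{\left(J{\left(0 \right)},3 \right)}\right) + 21\right) 131 = \left(\left(-2\right) \left(-12\right) - 1\right) + \left(\left(-4 + 0\right) + 21\right) 131 = \left(24 - 1\right) + \left(-4 + 21\right) 131 = 23 + 17 \cdot 131 = 23 + 2227 = 2250$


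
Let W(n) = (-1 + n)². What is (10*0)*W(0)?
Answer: 0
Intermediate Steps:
(10*0)*W(0) = (10*0)*(-1 + 0)² = 0*(-1)² = 0*1 = 0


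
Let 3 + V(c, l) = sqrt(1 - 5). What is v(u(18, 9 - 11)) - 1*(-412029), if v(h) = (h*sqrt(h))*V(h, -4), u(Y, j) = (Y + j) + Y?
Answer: 412029 + sqrt(34)*(-102 + 68*I) ≈ 4.1143e+5 + 396.5*I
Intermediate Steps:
u(Y, j) = j + 2*Y
V(c, l) = -3 + 2*I (V(c, l) = -3 + sqrt(1 - 5) = -3 + sqrt(-4) = -3 + 2*I)
v(h) = h**(3/2)*(-3 + 2*I) (v(h) = (h*sqrt(h))*(-3 + 2*I) = h**(3/2)*(-3 + 2*I))
v(u(18, 9 - 11)) - 1*(-412029) = ((9 - 11) + 2*18)**(3/2)*(-3 + 2*I) - 1*(-412029) = (-2 + 36)**(3/2)*(-3 + 2*I) + 412029 = 34**(3/2)*(-3 + 2*I) + 412029 = (34*sqrt(34))*(-3 + 2*I) + 412029 = 34*sqrt(34)*(-3 + 2*I) + 412029 = 412029 + 34*sqrt(34)*(-3 + 2*I)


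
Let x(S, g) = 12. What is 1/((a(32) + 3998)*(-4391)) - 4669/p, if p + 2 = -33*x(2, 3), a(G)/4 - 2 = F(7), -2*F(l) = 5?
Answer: 40962154643/3491740764 ≈ 11.731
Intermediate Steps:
F(l) = -5/2 (F(l) = -½*5 = -5/2)
a(G) = -2 (a(G) = 8 + 4*(-5/2) = 8 - 10 = -2)
p = -398 (p = -2 - 33*12 = -2 - 396 = -398)
1/((a(32) + 3998)*(-4391)) - 4669/p = 1/((-2 + 3998)*(-4391)) - 4669/(-398) = -1/4391/3996 - 4669*(-1/398) = (1/3996)*(-1/4391) + 4669/398 = -1/17546436 + 4669/398 = 40962154643/3491740764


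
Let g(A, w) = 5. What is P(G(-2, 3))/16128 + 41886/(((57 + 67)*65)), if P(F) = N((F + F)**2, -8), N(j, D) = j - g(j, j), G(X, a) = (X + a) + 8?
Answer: 13040549/2499840 ≈ 5.2166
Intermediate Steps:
G(X, a) = 8 + X + a
N(j, D) = -5 + j (N(j, D) = j - 1*5 = j - 5 = -5 + j)
P(F) = -5 + 4*F**2 (P(F) = -5 + (F + F)**2 = -5 + (2*F)**2 = -5 + 4*F**2)
P(G(-2, 3))/16128 + 41886/(((57 + 67)*65)) = (-5 + 4*(8 - 2 + 3)**2)/16128 + 41886/(((57 + 67)*65)) = (-5 + 4*9**2)*(1/16128) + 41886/((124*65)) = (-5 + 4*81)*(1/16128) + 41886/8060 = (-5 + 324)*(1/16128) + 41886*(1/8060) = 319*(1/16128) + 1611/310 = 319/16128 + 1611/310 = 13040549/2499840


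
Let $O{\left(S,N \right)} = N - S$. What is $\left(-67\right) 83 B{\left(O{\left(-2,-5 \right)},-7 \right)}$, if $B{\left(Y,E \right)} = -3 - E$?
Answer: $-22244$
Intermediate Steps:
$\left(-67\right) 83 B{\left(O{\left(-2,-5 \right)},-7 \right)} = \left(-67\right) 83 \left(-3 - -7\right) = - 5561 \left(-3 + 7\right) = \left(-5561\right) 4 = -22244$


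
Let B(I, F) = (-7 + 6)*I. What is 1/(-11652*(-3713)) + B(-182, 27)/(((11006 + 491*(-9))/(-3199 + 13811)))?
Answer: 11937022555853/40711307316 ≈ 293.21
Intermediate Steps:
B(I, F) = -I
1/(-11652*(-3713)) + B(-182, 27)/(((11006 + 491*(-9))/(-3199 + 13811))) = 1/(-11652*(-3713)) + (-1*(-182))/(((11006 + 491*(-9))/(-3199 + 13811))) = -1/11652*(-1/3713) + 182/(((11006 - 4419)/10612)) = 1/43263876 + 182/((6587*(1/10612))) = 1/43263876 + 182/(941/1516) = 1/43263876 + 182*(1516/941) = 1/43263876 + 275912/941 = 11937022555853/40711307316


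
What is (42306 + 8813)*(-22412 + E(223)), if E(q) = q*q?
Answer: 1396417723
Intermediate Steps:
E(q) = q**2
(42306 + 8813)*(-22412 + E(223)) = (42306 + 8813)*(-22412 + 223**2) = 51119*(-22412 + 49729) = 51119*27317 = 1396417723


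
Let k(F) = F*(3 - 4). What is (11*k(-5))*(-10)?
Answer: -550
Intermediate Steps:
k(F) = -F (k(F) = F*(-1) = -F)
(11*k(-5))*(-10) = (11*(-1*(-5)))*(-10) = (11*5)*(-10) = 55*(-10) = -550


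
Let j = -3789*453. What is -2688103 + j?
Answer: -4404520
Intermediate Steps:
j = -1716417
-2688103 + j = -2688103 - 1716417 = -4404520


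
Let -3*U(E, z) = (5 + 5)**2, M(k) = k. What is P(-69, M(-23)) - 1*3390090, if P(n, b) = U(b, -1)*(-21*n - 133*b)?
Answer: -10621070/3 ≈ -3.5404e+6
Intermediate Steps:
U(E, z) = -100/3 (U(E, z) = -(5 + 5)**2/3 = -1/3*10**2 = -1/3*100 = -100/3)
P(n, b) = 700*n + 13300*b/3 (P(n, b) = -100*(-21*n - 133*b)/3 = -100*(-133*b - 21*n)/3 = 700*n + 13300*b/3)
P(-69, M(-23)) - 1*3390090 = (700*(-69) + (13300/3)*(-23)) - 1*3390090 = (-48300 - 305900/3) - 3390090 = -450800/3 - 3390090 = -10621070/3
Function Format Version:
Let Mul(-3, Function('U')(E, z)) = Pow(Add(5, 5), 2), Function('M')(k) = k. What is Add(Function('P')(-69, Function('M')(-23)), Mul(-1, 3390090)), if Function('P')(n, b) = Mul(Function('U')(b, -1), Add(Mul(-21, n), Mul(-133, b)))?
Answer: Rational(-10621070, 3) ≈ -3.5404e+6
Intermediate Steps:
Function('U')(E, z) = Rational(-100, 3) (Function('U')(E, z) = Mul(Rational(-1, 3), Pow(Add(5, 5), 2)) = Mul(Rational(-1, 3), Pow(10, 2)) = Mul(Rational(-1, 3), 100) = Rational(-100, 3))
Function('P')(n, b) = Add(Mul(700, n), Mul(Rational(13300, 3), b)) (Function('P')(n, b) = Mul(Rational(-100, 3), Add(Mul(-21, n), Mul(-133, b))) = Mul(Rational(-100, 3), Add(Mul(-133, b), Mul(-21, n))) = Add(Mul(700, n), Mul(Rational(13300, 3), b)))
Add(Function('P')(-69, Function('M')(-23)), Mul(-1, 3390090)) = Add(Add(Mul(700, -69), Mul(Rational(13300, 3), -23)), Mul(-1, 3390090)) = Add(Add(-48300, Rational(-305900, 3)), -3390090) = Add(Rational(-450800, 3), -3390090) = Rational(-10621070, 3)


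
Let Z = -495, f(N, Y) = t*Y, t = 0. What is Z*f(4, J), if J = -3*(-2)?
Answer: 0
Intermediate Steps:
J = 6
f(N, Y) = 0 (f(N, Y) = 0*Y = 0)
Z*f(4, J) = -495*0 = 0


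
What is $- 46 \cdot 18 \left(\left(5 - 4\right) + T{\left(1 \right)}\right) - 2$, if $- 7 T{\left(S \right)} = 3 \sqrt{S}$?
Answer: $- \frac{3326}{7} \approx -475.14$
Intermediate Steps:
$T{\left(S \right)} = - \frac{3 \sqrt{S}}{7}$
$- 46 \cdot 18 \left(\left(5 - 4\right) + T{\left(1 \right)}\right) - 2 = - 46 \cdot 18 \left(\left(5 - 4\right) - \frac{3 \sqrt{1}}{7}\right) - 2 = - 46 \cdot 18 \left(1 - \frac{3}{7}\right) - 2 = - 46 \cdot 18 \cdot \frac{4}{7} - 2 = \left(-46\right) \frac{72}{7} - 2 = - \frac{3312}{7} - 2 = - \frac{3326}{7}$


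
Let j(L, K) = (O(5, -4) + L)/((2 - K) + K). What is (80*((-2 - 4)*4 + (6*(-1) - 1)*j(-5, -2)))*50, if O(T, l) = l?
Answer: 30000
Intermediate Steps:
j(L, K) = -2 + L/2 (j(L, K) = (-4 + L)/((2 - K) + K) = (-4 + L)/2 = (-4 + L)*(1/2) = -2 + L/2)
(80*((-2 - 4)*4 + (6*(-1) - 1)*j(-5, -2)))*50 = (80*((-2 - 4)*4 + (6*(-1) - 1)*(-2 + (1/2)*(-5))))*50 = (80*(-6*4 + (-6 - 1)*(-2 - 5/2)))*50 = (80*(-24 - 7*(-9/2)))*50 = (80*(-24 + 63/2))*50 = (80*(15/2))*50 = 600*50 = 30000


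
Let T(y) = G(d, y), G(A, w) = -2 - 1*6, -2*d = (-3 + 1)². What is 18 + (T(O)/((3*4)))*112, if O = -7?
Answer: -170/3 ≈ -56.667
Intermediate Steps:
d = -2 (d = -(-3 + 1)²/2 = -½*(-2)² = -½*4 = -2)
G(A, w) = -8 (G(A, w) = -2 - 6 = -8)
T(y) = -8
18 + (T(O)/((3*4)))*112 = 18 - 8/(3*4)*112 = 18 - 8/12*112 = 18 - 8*1/12*112 = 18 - ⅔*112 = 18 - 224/3 = -170/3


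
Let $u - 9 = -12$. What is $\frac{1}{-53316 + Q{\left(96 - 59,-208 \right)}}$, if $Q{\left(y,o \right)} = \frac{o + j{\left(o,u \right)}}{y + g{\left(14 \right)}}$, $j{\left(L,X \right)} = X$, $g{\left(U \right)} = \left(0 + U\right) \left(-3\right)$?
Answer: $- \frac{5}{266369} \approx -1.8771 \cdot 10^{-5}$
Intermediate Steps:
$u = -3$ ($u = 9 - 12 = -3$)
$g{\left(U \right)} = - 3 U$ ($g{\left(U \right)} = U \left(-3\right) = - 3 U$)
$Q{\left(y,o \right)} = \frac{-3 + o}{-42 + y}$ ($Q{\left(y,o \right)} = \frac{o - 3}{y - 42} = \frac{-3 + o}{y - 42} = \frac{-3 + o}{-42 + y}$)
$\frac{1}{-53316 + Q{\left(96 - 59,-208 \right)}} = \frac{1}{-53316 + \frac{-3 - 208}{-42 + \left(96 - 59\right)}} = \frac{1}{-53316 + \frac{1}{-42 + \left(96 - 59\right)} \left(-211\right)} = \frac{1}{-53316 + \frac{1}{-42 + 37} \left(-211\right)} = \frac{1}{-53316 + \frac{1}{-5} \left(-211\right)} = \frac{1}{-53316 - - \frac{211}{5}} = \frac{1}{-53316 + \frac{211}{5}} = \frac{1}{- \frac{266369}{5}} = - \frac{5}{266369}$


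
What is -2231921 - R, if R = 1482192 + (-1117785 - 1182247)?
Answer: -1414081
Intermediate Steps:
R = -817840 (R = 1482192 - 2300032 = -817840)
-2231921 - R = -2231921 - 1*(-817840) = -2231921 + 817840 = -1414081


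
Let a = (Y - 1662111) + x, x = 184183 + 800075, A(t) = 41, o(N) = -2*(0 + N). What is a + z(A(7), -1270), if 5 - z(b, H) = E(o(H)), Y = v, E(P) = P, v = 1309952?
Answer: 629564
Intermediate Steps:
o(N) = -2*N
Y = 1309952
z(b, H) = 5 + 2*H (z(b, H) = 5 - (-2)*H = 5 + 2*H)
x = 984258
a = 632099 (a = (1309952 - 1662111) + 984258 = -352159 + 984258 = 632099)
a + z(A(7), -1270) = 632099 + (5 + 2*(-1270)) = 632099 + (5 - 2540) = 632099 - 2535 = 629564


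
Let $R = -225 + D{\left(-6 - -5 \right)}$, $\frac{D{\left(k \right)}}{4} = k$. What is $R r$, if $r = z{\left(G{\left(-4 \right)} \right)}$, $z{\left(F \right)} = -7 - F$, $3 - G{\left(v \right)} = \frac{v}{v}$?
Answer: $2061$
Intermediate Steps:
$G{\left(v \right)} = 2$ ($G{\left(v \right)} = 3 - \frac{v}{v} = 3 - 1 = 2$)
$D{\left(k \right)} = 4 k$
$r = -9$ ($r = -7 - 2 = -9$)
$R = -229$ ($R = -225 + 4 \left(-6 - -5\right) = -225 + 4 \left(-6 + 5\right) = -225 + 4 \left(-1\right) = -225 - 4 = -229$)
$R r = \left(-229\right) \left(-9\right) = 2061$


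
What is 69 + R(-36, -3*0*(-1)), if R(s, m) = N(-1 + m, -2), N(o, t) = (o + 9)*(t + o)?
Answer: 45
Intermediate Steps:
N(o, t) = (9 + o)*(o + t)
R(s, m) = -25 + (-1 + m)² + 7*m (R(s, m) = (-1 + m)² + 9*(-1 + m) + 9*(-2) + (-1 + m)*(-2) = (-1 + m)² + (-9 + 9*m) - 18 + (2 - 2*m) = -25 + (-1 + m)² + 7*m)
69 + R(-36, -3*0*(-1)) = 69 + (-24 + (-3*0*(-1))² + 5*(-3*0*(-1))) = 69 + (-24 + (0*(-1))² + 5*(0*(-1))) = 69 + (-24 + 0² + 5*0) = 69 + (-24 + 0 + 0) = 69 - 24 = 45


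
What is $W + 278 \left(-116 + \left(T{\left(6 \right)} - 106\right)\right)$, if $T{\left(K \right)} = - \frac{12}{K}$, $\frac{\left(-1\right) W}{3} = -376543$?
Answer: $1067357$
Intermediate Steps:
$W = 1129629$ ($W = \left(-3\right) \left(-376543\right) = 1129629$)
$W + 278 \left(-116 + \left(T{\left(6 \right)} - 106\right)\right) = 1129629 + 278 \left(-116 - \left(106 + \frac{12}{6}\right)\right) = 1129629 + 278 \left(-116 - 108\right) = 1129629 + 278 \left(-224\right) = 1129629 - 62272 = 1067357$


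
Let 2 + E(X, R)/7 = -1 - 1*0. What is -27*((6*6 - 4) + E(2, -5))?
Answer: -297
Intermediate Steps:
E(X, R) = -21 (E(X, R) = -14 + 7*(-1 - 1*0) = -14 + 7*(-1 + 0) = -14 + 7*(-1) = -14 - 7 = -21)
-27*((6*6 - 4) + E(2, -5)) = -27*((6*6 - 4) - 21) = -27*((36 - 4) - 21) = -27*(32 - 21) = -27*11 = -297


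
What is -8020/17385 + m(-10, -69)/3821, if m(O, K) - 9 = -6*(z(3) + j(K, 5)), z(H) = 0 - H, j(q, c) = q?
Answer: -4595527/13285617 ≈ -0.34590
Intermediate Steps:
z(H) = -H
m(O, K) = 27 - 6*K (m(O, K) = 9 - 6*(-1*3 + K) = 9 - 6*(-3 + K) = 9 + (18 - 6*K) = 27 - 6*K)
-8020/17385 + m(-10, -69)/3821 = -8020/17385 + (27 - 6*(-69))/3821 = -8020*1/17385 + (27 + 414)*(1/3821) = -1604/3477 + 441*(1/3821) = -1604/3477 + 441/3821 = -4595527/13285617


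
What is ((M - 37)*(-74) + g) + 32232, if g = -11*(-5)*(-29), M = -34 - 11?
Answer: 36705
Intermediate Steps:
M = -45
g = -1595 (g = 55*(-29) = -1595)
((M - 37)*(-74) + g) + 32232 = ((-45 - 37)*(-74) - 1595) + 32232 = (-82*(-74) - 1595) + 32232 = (6068 - 1595) + 32232 = 4473 + 32232 = 36705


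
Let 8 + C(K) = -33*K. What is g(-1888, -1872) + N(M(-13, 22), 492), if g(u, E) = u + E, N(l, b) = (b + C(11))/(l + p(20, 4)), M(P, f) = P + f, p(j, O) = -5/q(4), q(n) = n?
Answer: -116076/31 ≈ -3744.4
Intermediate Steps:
p(j, O) = -5/4
C(K) = -8 - 33*K
N(l, b) = (-371 + b)/(-5/4 + l) (N(l, b) = (b + (-8 - 33*11))/(l - 5/4) = (b + (-8 - 363))/(-5/4 + l) = (b - 371)/(-5/4 + l) = (-371 + b)/(-5/4 + l))
g(u, E) = E + u
g(-1888, -1872) + N(M(-13, 22), 492) = (-1872 - 1888) + 4*(-371 + 492)/(-5 + 4*(-13 + 22)) = -3760 + 4*121/(-5 + 4*9) = -3760 + 4*121/(-5 + 36) = -3760 + 4*121/31 = -3760 + 4*(1/31)*121 = -3760 + 484/31 = -116076/31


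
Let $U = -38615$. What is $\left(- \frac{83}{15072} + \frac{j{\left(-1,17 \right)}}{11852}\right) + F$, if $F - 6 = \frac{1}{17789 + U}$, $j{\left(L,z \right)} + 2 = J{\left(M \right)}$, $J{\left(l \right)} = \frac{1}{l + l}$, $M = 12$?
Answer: $\frac{232291957603}{38752271064} \approx 5.9943$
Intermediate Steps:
$J{\left(l \right)} = \frac{1}{2 l}$
$j{\left(L,z \right)} = - \frac{47}{24}$ ($j{\left(L,z \right)} = -2 + \frac{1}{2 \cdot 12} = -2 + \frac{1}{2} \cdot \frac{1}{12} = -2 + \frac{1}{24} = - \frac{47}{24}$)
$F = \frac{124955}{20826}$ ($F = 6 + \frac{1}{17789 - 38615} = 6 + \frac{1}{-20826} = 6 - \frac{1}{20826} = \frac{124955}{20826} \approx 6.0$)
$\left(- \frac{83}{15072} + \frac{j{\left(-1,17 \right)}}{11852}\right) + F = \left(- \frac{83}{15072} - \frac{47}{24 \cdot 11852}\right) + \frac{124955}{20826} = \left(\left(-83\right) \frac{1}{15072} - \frac{47}{284448}\right) + \frac{124955}{20826} = \left(- \frac{83}{15072} - \frac{47}{284448}\right) + \frac{124955}{20826} = - \frac{21109}{3721528} + \frac{124955}{20826} = \frac{232291957603}{38752271064}$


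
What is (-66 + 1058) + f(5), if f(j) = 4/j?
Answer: 4964/5 ≈ 992.80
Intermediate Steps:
(-66 + 1058) + f(5) = (-66 + 1058) + 4/5 = 992 + 4*(⅕) = 992 + ⅘ = 4964/5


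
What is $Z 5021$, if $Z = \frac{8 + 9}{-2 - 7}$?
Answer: $- \frac{85357}{9} \approx -9484.1$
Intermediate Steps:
$Z = - \frac{17}{9}$ ($Z = \frac{17}{-9} = 17 \left(- \frac{1}{9}\right) = - \frac{17}{9} \approx -1.8889$)
$Z 5021 = \left(- \frac{17}{9}\right) 5021 = - \frac{85357}{9}$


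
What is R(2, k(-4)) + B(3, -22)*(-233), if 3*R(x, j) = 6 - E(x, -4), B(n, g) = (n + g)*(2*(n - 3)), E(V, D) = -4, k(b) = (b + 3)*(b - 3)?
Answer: 10/3 ≈ 3.3333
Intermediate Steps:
k(b) = (-3 + b)*(3 + b) (k(b) = (3 + b)*(-3 + b) = (-3 + b)*(3 + b))
B(n, g) = (-6 + 2*n)*(g + n) (B(n, g) = (g + n)*(2*(-3 + n)) = (g + n)*(-6 + 2*n) = (-6 + 2*n)*(g + n))
R(x, j) = 10/3 (R(x, j) = (6 - 1*(-4))/3 = (6 + 4)/3 = (⅓)*10 = 10/3)
R(2, k(-4)) + B(3, -22)*(-233) = 10/3 + (-6*(-22) - 6*3 + 2*3² + 2*(-22)*3)*(-233) = 10/3 + (132 - 18 + 2*9 - 132)*(-233) = 10/3 + (132 - 18 + 18 - 132)*(-233) = 10/3 + 0*(-233) = 10/3 + 0 = 10/3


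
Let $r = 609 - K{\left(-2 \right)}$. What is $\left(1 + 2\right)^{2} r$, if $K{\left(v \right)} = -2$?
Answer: $5499$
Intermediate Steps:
$r = 611$ ($r = 609 - -2 = 609 + 2 = 611$)
$\left(1 + 2\right)^{2} r = \left(1 + 2\right)^{2} \cdot 611 = 3^{2} \cdot 611 = 9 \cdot 611 = 5499$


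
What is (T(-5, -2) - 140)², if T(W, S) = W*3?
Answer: 24025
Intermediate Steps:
T(W, S) = 3*W
(T(-5, -2) - 140)² = (3*(-5) - 140)² = (-15 - 140)² = (-155)² = 24025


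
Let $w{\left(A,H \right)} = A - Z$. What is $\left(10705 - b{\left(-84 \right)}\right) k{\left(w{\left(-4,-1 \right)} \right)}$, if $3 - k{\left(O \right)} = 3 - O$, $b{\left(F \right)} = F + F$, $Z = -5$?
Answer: $10873$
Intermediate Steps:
$b{\left(F \right)} = 2 F$
$w{\left(A,H \right)} = 5 + A$ ($w{\left(A,H \right)} = A - -5 = A + 5 = 5 + A$)
$k{\left(O \right)} = O$ ($k{\left(O \right)} = 3 - \left(3 - O\right) = 3 + \left(-3 + O\right) = O$)
$\left(10705 - b{\left(-84 \right)}\right) k{\left(w{\left(-4,-1 \right)} \right)} = \left(10705 - 2 \left(-84\right)\right) \left(5 - 4\right) = \left(10705 - -168\right) 1 = \left(10705 + 168\right) 1 = 10873 \cdot 1 = 10873$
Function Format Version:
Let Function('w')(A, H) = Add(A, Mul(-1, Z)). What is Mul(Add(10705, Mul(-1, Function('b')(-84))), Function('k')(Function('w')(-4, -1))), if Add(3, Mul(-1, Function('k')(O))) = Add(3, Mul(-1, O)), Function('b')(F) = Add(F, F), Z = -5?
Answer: 10873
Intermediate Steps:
Function('b')(F) = Mul(2, F)
Function('w')(A, H) = Add(5, A) (Function('w')(A, H) = Add(A, Mul(-1, -5)) = Add(A, 5) = Add(5, A))
Function('k')(O) = O (Function('k')(O) = Add(3, Mul(-1, Add(3, Mul(-1, O)))) = Add(3, Add(-3, O)) = O)
Mul(Add(10705, Mul(-1, Function('b')(-84))), Function('k')(Function('w')(-4, -1))) = Mul(Add(10705, Mul(-1, Mul(2, -84))), Add(5, -4)) = Mul(Add(10705, Mul(-1, -168)), 1) = Mul(Add(10705, 168), 1) = Mul(10873, 1) = 10873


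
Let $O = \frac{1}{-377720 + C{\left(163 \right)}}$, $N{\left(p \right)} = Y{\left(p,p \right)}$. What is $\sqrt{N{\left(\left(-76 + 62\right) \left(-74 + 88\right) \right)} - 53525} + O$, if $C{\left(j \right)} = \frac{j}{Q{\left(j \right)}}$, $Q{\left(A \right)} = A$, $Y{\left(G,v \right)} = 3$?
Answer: $- \frac{1}{377719} + i \sqrt{53522} \approx -2.6475 \cdot 10^{-6} + 231.35 i$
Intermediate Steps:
$N{\left(p \right)} = 3$
$C{\left(j \right)} = 1$ ($C{\left(j \right)} = \frac{j}{j} = 1$)
$O = - \frac{1}{377719}$ ($O = \frac{1}{-377720 + 1} = \frac{1}{-377719} = - \frac{1}{377719} \approx -2.6475 \cdot 10^{-6}$)
$\sqrt{N{\left(\left(-76 + 62\right) \left(-74 + 88\right) \right)} - 53525} + O = \sqrt{3 - 53525} - \frac{1}{377719} = \sqrt{-53522} - \frac{1}{377719} = i \sqrt{53522} - \frac{1}{377719} = - \frac{1}{377719} + i \sqrt{53522}$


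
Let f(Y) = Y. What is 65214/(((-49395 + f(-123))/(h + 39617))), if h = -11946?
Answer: -14321719/393 ≈ -36442.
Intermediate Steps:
65214/(((-49395 + f(-123))/(h + 39617))) = 65214/(((-49395 - 123)/(-11946 + 39617))) = 65214/((-49518/27671)) = 65214/((-49518*1/27671)) = 65214/(-7074/3953) = 65214*(-3953/7074) = -14321719/393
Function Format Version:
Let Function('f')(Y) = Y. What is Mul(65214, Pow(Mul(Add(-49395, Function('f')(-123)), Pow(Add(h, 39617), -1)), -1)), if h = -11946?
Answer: Rational(-14321719, 393) ≈ -36442.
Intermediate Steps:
Mul(65214, Pow(Mul(Add(-49395, Function('f')(-123)), Pow(Add(h, 39617), -1)), -1)) = Mul(65214, Pow(Mul(Add(-49395, -123), Pow(Add(-11946, 39617), -1)), -1)) = Mul(65214, Pow(Mul(-49518, Pow(27671, -1)), -1)) = Mul(65214, Pow(Mul(-49518, Rational(1, 27671)), -1)) = Mul(65214, Pow(Rational(-7074, 3953), -1)) = Mul(65214, Rational(-3953, 7074)) = Rational(-14321719, 393)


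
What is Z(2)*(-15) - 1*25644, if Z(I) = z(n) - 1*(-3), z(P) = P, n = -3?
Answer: -25644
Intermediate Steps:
Z(I) = 0 (Z(I) = -3 - 1*(-3) = -3 + 3 = 0)
Z(2)*(-15) - 1*25644 = 0*(-15) - 1*25644 = 0 - 25644 = -25644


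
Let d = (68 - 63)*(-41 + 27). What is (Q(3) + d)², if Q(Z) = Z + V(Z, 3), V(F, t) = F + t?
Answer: 3721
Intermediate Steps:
d = -70 (d = 5*(-14) = -70)
Q(Z) = 3 + 2*Z (Q(Z) = Z + (Z + 3) = Z + (3 + Z) = 3 + 2*Z)
(Q(3) + d)² = ((3 + 2*3) - 70)² = ((3 + 6) - 70)² = (9 - 70)² = (-61)² = 3721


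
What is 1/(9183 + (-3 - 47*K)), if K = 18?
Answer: 1/8334 ≈ 0.00011999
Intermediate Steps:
1/(9183 + (-3 - 47*K)) = 1/(9183 + (-3 - 47*18)) = 1/(9183 + (-3 - 846)) = 1/(9183 - 849) = 1/8334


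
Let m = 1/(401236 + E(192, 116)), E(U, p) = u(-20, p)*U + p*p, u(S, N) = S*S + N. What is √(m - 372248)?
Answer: 3*I*√2729337305484079/256882 ≈ 610.12*I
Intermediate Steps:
u(S, N) = N + S² (u(S, N) = S² + N = N + S²)
E(U, p) = p² + U*(400 + p) (E(U, p) = (p + (-20)²)*U + p*p = (p + 400)*U + p² = (400 + p)*U + p² = U*(400 + p) + p² = p² + U*(400 + p))
m = 1/513764 (m = 1/(401236 + (116² + 192*(400 + 116))) = 1/(401236 + (13456 + 192*516)) = 1/(401236 + (13456 + 99072)) = 1/(401236 + 112528) = 1/513764 ≈ 1.9464e-6)
√(m - 372248) = √(1/513764 - 372248) = √(-191247621471/513764) = 3*I*√2729337305484079/256882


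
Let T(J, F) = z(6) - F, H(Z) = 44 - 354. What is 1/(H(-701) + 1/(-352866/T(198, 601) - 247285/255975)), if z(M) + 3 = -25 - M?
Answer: -721342787/223614963617 ≈ -0.0032258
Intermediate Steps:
H(Z) = -310
z(M) = -28 - M (z(M) = -3 + (-25 - M) = -28 - M)
T(J, F) = -34 - F (T(J, F) = (-28 - 1*6) - F = (-28 - 6) - F = -34 - F)
1/(H(-701) + 1/(-352866/T(198, 601) - 247285/255975)) = 1/(-310 + 1/(-352866/(-34 - 1*601) - 247285/255975)) = 1/(-310 + 1/(-352866/(-34 - 601) - 247285*1/255975)) = 1/(-310 + 1/(-352866/(-635) - 49457/51195)) = 1/(-310 + 1/(-352866*(-1/635) - 49457/51195)) = 1/(-310 + 1/(352866/635 - 49457/51195)) = 1/(-310 + 1/(721342787/1300353)) = 1/(-310 + 1300353/721342787) = 1/(-223614963617/721342787) = -721342787/223614963617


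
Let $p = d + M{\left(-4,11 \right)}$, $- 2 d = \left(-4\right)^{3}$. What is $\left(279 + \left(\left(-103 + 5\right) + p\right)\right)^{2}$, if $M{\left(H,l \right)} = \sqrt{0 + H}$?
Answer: $45365 + 852 i \approx 45365.0 + 852.0 i$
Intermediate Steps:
$M{\left(H,l \right)} = \sqrt{H}$
$d = 32$ ($d = - \frac{\left(-4\right)^{3}}{2} = \left(- \frac{1}{2}\right) \left(-64\right) = 32$)
$p = 32 + 2 i$ ($p = 32 + \sqrt{-4} = 32 + 2 i \approx 32.0 + 2.0 i$)
$\left(279 + \left(\left(-103 + 5\right) + p\right)\right)^{2} = \left(279 + \left(\left(-103 + 5\right) + \left(32 + 2 i\right)\right)\right)^{2} = \left(279 - \left(66 - 2 i\right)\right)^{2} = \left(213 + 2 i\right)^{2}$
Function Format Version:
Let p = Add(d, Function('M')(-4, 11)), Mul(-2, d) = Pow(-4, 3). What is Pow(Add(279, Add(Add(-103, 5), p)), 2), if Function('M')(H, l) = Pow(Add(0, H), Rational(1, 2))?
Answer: Add(45365, Mul(852, I)) ≈ Add(45365., Mul(852.00, I))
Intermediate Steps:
Function('M')(H, l) = Pow(H, Rational(1, 2))
d = 32 (d = Mul(Rational(-1, 2), Pow(-4, 3)) = Mul(Rational(-1, 2), -64) = 32)
p = Add(32, Mul(2, I)) (p = Add(32, Pow(-4, Rational(1, 2))) = Add(32, Mul(2, I)) ≈ Add(32.000, Mul(2.0000, I)))
Pow(Add(279, Add(Add(-103, 5), p)), 2) = Pow(Add(279, Add(Add(-103, 5), Add(32, Mul(2, I)))), 2) = Pow(Add(279, Add(-98, Add(32, Mul(2, I)))), 2) = Pow(Add(279, Add(-66, Mul(2, I))), 2) = Pow(Add(213, Mul(2, I)), 2)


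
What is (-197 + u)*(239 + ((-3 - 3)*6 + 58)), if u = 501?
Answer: 79344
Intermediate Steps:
(-197 + u)*(239 + ((-3 - 3)*6 + 58)) = (-197 + 501)*(239 + ((-3 - 3)*6 + 58)) = 304*(239 + (-6*6 + 58)) = 304*(239 + (-36 + 58)) = 304*(239 + 22) = 304*261 = 79344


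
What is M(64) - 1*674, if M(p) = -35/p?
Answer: -43171/64 ≈ -674.55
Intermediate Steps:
M(64) - 1*674 = -35/64 - 1*674 = -35*1/64 - 674 = -35/64 - 674 = -43171/64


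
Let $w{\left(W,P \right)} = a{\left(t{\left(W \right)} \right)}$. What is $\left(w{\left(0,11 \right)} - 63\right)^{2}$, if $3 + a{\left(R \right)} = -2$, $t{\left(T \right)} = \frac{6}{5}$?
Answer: $4624$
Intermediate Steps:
$t{\left(T \right)} = \frac{6}{5}$ ($t{\left(T \right)} = 6 \cdot \frac{1}{5} = \frac{6}{5}$)
$a{\left(R \right)} = -5$ ($a{\left(R \right)} = -3 - 2 = -5$)
$w{\left(W,P \right)} = -5$
$\left(w{\left(0,11 \right)} - 63\right)^{2} = \left(-5 - 63\right)^{2} = \left(-68\right)^{2} = 4624$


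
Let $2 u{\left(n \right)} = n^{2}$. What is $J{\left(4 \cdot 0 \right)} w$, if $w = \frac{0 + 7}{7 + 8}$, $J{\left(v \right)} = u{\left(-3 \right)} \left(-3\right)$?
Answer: $- \frac{63}{10} \approx -6.3$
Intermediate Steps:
$u{\left(n \right)} = \frac{n^{2}}{2}$
$J{\left(v \right)} = - \frac{27}{2}$ ($J{\left(v \right)} = \frac{\left(-3\right)^{2}}{2} \left(-3\right) = \frac{1}{2} \cdot 9 \left(-3\right) = \frac{9}{2} \left(-3\right) = - \frac{27}{2}$)
$w = \frac{7}{15} \approx 0.46667$
$J{\left(4 \cdot 0 \right)} w = \left(- \frac{27}{2}\right) \frac{7}{15} = - \frac{63}{10}$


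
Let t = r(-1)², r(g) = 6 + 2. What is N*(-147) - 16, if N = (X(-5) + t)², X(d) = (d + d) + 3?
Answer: -477619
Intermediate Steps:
X(d) = 3 + 2*d (X(d) = 2*d + 3 = 3 + 2*d)
r(g) = 8
t = 64 (t = 8² = 64)
N = 3249 (N = ((3 + 2*(-5)) + 64)² = ((3 - 10) + 64)² = (-7 + 64)² = 57² = 3249)
N*(-147) - 16 = 3249*(-147) - 16 = -477603 - 16 = -477619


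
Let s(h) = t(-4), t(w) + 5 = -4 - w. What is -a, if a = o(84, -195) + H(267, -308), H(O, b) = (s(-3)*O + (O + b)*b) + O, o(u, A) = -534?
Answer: -11026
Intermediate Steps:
t(w) = -9 - w (t(w) = -5 + (-4 - w) = -9 - w)
s(h) = -5 (s(h) = -9 - 1*(-4) = -9 + 4 = -5)
H(O, b) = -4*O + b*(O + b) (H(O, b) = (-5*O + (O + b)*b) + O = (-5*O + b*(O + b)) + O = -4*O + b*(O + b))
a = 11026 (a = -534 + ((-308)² - 4*267 + 267*(-308)) = -534 + (94864 - 1068 - 82236) = -534 + 11560 = 11026)
-a = -1*11026 = -11026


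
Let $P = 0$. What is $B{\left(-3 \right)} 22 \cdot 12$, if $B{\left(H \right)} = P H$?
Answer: $0$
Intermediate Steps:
$B{\left(H \right)} = 0$ ($B{\left(H \right)} = 0 H = 0$)
$B{\left(-3 \right)} 22 \cdot 12 = 0 \cdot 22 \cdot 12 = 0 \cdot 12 = 0$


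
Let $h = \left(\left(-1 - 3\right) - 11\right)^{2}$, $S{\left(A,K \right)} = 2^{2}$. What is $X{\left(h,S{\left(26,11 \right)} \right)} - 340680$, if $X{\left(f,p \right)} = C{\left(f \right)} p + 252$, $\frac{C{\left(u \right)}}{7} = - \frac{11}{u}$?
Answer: $- \frac{76596608}{225} \approx -3.4043 \cdot 10^{5}$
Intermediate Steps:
$C{\left(u \right)} = - \frac{77}{u}$ ($C{\left(u \right)} = 7 \left(- \frac{11}{u}\right) = - \frac{77}{u}$)
$S{\left(A,K \right)} = 4$
$h = 225$ ($h = \left(-4 - 11\right)^{2} = \left(-15\right)^{2} = 225$)
$X{\left(f,p \right)} = 252 - \frac{77 p}{f}$ ($X{\left(f,p \right)} = - \frac{77}{f} p + 252 = - \frac{77 p}{f} + 252 = 252 - \frac{77 p}{f}$)
$X{\left(h,S{\left(26,11 \right)} \right)} - 340680 = \left(252 - \frac{308}{225}\right) - 340680 = \frac{56392}{225} - 340680 = - \frac{76596608}{225}$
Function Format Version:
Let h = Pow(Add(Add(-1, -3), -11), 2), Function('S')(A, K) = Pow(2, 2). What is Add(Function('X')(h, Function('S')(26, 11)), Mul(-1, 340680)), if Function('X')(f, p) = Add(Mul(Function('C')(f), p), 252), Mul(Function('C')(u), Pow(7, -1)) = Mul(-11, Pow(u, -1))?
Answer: Rational(-76596608, 225) ≈ -3.4043e+5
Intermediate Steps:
Function('C')(u) = Mul(-77, Pow(u, -1)) (Function('C')(u) = Mul(7, Mul(-11, Pow(u, -1))) = Mul(-77, Pow(u, -1)))
Function('S')(A, K) = 4
h = 225 (h = Pow(Add(-4, -11), 2) = Pow(-15, 2) = 225)
Function('X')(f, p) = Add(252, Mul(-77, p, Pow(f, -1))) (Function('X')(f, p) = Add(Mul(Mul(-77, Pow(f, -1)), p), 252) = Add(Mul(-77, p, Pow(f, -1)), 252) = Add(252, Mul(-77, p, Pow(f, -1))))
Add(Function('X')(h, Function('S')(26, 11)), Mul(-1, 340680)) = Add(Add(252, Mul(-77, 4, Pow(225, -1))), Mul(-1, 340680)) = Add(Add(252, Mul(-77, 4, Rational(1, 225))), -340680) = Add(Add(252, Rational(-308, 225)), -340680) = Add(Rational(56392, 225), -340680) = Rational(-76596608, 225)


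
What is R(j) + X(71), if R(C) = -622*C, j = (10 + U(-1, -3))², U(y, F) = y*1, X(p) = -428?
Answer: -50810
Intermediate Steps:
U(y, F) = y
j = 81 (j = (10 - 1)² = 9² = 81)
R(j) + X(71) = -622*81 - 428 = -50382 - 428 = -50810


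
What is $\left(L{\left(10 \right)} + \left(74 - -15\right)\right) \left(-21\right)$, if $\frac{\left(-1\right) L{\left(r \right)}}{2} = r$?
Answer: $-1449$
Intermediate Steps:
$L{\left(r \right)} = - 2 r$
$\left(L{\left(10 \right)} + \left(74 - -15\right)\right) \left(-21\right) = \left(\left(-2\right) 10 + \left(74 - -15\right)\right) \left(-21\right) = \left(-20 + \left(74 + 15\right)\right) \left(-21\right) = \left(-20 + 89\right) \left(-21\right) = 69 \left(-21\right) = -1449$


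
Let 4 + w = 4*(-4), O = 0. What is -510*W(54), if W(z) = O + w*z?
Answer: 550800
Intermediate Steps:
w = -20 (w = -4 + 4*(-4) = -4 - 16 = -20)
W(z) = -20*z (W(z) = 0 - 20*z = -20*z)
-510*W(54) = -(-10200)*54 = -510*(-1080) = 550800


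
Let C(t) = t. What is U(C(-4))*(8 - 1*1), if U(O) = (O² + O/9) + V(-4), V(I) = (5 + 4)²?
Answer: 6083/9 ≈ 675.89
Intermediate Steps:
V(I) = 81 (V(I) = 9² = 81)
U(O) = 81 + O² + O/9 (U(O) = (O² + O/9) + 81 = 81 + O² + O/9)
U(C(-4))*(8 - 1*1) = (81 + (-4)² + (⅑)*(-4))*(8 - 1*1) = (81 + 16 - 4/9)*(8 - 1) = (869/9)*7 = 6083/9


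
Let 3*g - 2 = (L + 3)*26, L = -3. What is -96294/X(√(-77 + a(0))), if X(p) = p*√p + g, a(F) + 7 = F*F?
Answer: -144441/(1 + 3*√2*21^(¾)*I^(3/2)) ≈ 2452.5 + 2538.8*I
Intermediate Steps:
a(F) = -7 + F² (a(F) = -7 + F*F = -7 + F²)
g = ⅔ (g = ⅔ + ((-3 + 3)*26)/3 = ⅔ + (0*26)/3 = ⅔ + (⅓)*0 = ⅔ + 0 = ⅔ ≈ 0.66667)
X(p) = ⅔ + p^(3/2) (X(p) = p*√p + ⅔ = p^(3/2) + ⅔ = ⅔ + p^(3/2))
-96294/X(√(-77 + a(0))) = -96294/(⅔ + (√(-77 + (-7 + 0²)))^(3/2)) = -96294/(⅔ + (√(-77 + (-7 + 0)))^(3/2)) = -96294/(⅔ + (√(-77 - 7))^(3/2)) = -96294/(⅔ + (√(-84))^(3/2)) = -96294/(⅔ + (2*I*√21)^(3/2)) = -96294/(⅔ + 2*√2*21^(¾)*I^(3/2))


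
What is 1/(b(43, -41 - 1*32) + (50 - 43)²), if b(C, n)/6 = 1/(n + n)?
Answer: 73/3574 ≈ 0.020425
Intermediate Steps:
b(C, n) = 3/n (b(C, n) = 6/(n + n) = 6/((2*n)) = 6*(1/(2*n)) = 3/n)
1/(b(43, -41 - 1*32) + (50 - 43)²) = 1/(3/(-41 - 1*32) + (50 - 43)²) = 1/(3/(-41 - 32) + 7²) = 1/(3/(-73) + 49) = 1/(3*(-1/73) + 49) = 1/(-3/73 + 49) = 1/(3574/73) = 73/3574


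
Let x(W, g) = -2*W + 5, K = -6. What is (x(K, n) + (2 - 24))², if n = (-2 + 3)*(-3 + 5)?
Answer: 25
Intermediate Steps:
n = 2 (n = 1*2 = 2)
x(W, g) = 5 - 2*W
(x(K, n) + (2 - 24))² = ((5 - 2*(-6)) + (2 - 24))² = ((5 + 12) - 22)² = (17 - 22)² = (-5)² = 25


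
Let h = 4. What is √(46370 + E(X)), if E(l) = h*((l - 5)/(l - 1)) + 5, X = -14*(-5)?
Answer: √220809315/69 ≈ 215.36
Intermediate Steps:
X = 70
E(l) = 5 + 4*(-5 + l)/(-1 + l) (E(l) = 4*((l - 5)/(l - 1)) + 5 = 4*((-5 + l)/(-1 + l)) + 5 = 4*(-5 + l)/(-1 + l) + 5 = 5 + 4*(-5 + l)/(-1 + l))
√(46370 + E(X)) = √(46370 + (-25 + 9*70)/(-1 + 70)) = √(46370 + (-25 + 630)/69) = √(46370 + (1/69)*605) = √(46370 + 605/69) = √(3200135/69) = √220809315/69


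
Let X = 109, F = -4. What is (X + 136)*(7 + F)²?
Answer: 2205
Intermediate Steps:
(X + 136)*(7 + F)² = (109 + 136)*(7 - 4)² = 245*3² = 245*9 = 2205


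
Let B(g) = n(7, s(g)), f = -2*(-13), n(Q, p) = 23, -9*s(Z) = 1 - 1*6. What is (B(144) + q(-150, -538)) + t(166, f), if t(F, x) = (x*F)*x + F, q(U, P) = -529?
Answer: 111876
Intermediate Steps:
s(Z) = 5/9 (s(Z) = -(1 - 1*6)/9 = -(1 - 6)/9 = -⅑*(-5) = 5/9)
f = 26
t(F, x) = F + F*x² (t(F, x) = (F*x)*x + F = F*x² + F = F + F*x²)
B(g) = 23
(B(144) + q(-150, -538)) + t(166, f) = (23 - 529) + 166*(1 + 26²) = -506 + 166*(1 + 676) = -506 + 166*677 = -506 + 112382 = 111876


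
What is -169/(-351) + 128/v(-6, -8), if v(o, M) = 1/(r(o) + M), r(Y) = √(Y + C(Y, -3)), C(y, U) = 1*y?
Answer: -27635/27 + 256*I*√3 ≈ -1023.5 + 443.4*I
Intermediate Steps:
C(y, U) = y
r(Y) = √2*√Y (r(Y) = √(Y + Y) = √(2*Y) = √2*√Y)
v(o, M) = 1/(M + √2*√o) (v(o, M) = 1/(√2*√o + M) = 1/(M + √2*√o))
-169/(-351) + 128/v(-6, -8) = -169/(-351) + 128/(1/(-8 + √2*√(-6))) = -169*(-1/351) + 128/(1/(-8 + √2*(I*√6))) = 13/27 + 128/(1/(-8 + 2*I*√3)) = 13/27 + 128*(-8 + 2*I*√3) = 13/27 + (-1024 + 256*I*√3) = -27635/27 + 256*I*√3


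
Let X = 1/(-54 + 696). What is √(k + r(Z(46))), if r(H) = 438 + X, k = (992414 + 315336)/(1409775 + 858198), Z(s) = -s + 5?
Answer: √11479099284986911266/161782074 ≈ 20.942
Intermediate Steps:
Z(s) = 5 - s
X = 1/642 ≈ 0.0015576
k = 1307750/2267973 ≈ 0.57662
r(H) = 281197/642 (r(H) = 438 + 1/642 = 281197/642)
√(k + r(Z(46))) = √(1307750/2267973 + 281197/642) = √(212862259727/485346222) = √11479099284986911266/161782074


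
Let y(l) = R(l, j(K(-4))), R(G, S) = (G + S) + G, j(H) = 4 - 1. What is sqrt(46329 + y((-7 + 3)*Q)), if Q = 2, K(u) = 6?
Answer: 2*sqrt(11579) ≈ 215.21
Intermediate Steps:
j(H) = 3
R(G, S) = S + 2*G
y(l) = 3 + 2*l
sqrt(46329 + y((-7 + 3)*Q)) = sqrt(46329 + (3 + 2*((-7 + 3)*2))) = sqrt(46329 + (3 + 2*(-4*2))) = sqrt(46329 + (3 + 2*(-8))) = sqrt(46329 + (3 - 16)) = sqrt(46329 - 13) = sqrt(46316) = 2*sqrt(11579)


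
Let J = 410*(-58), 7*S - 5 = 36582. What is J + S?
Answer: -129873/7 ≈ -18553.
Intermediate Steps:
S = 36587/7 (S = 5/7 + (⅐)*36582 = 5/7 + 5226 = 36587/7 ≈ 5226.7)
J = -23780
J + S = -23780 + 36587/7 = -129873/7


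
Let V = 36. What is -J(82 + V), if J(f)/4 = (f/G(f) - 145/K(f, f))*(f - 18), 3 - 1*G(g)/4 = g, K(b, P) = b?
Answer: 806240/1357 ≈ 594.13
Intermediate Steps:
G(g) = 12 - 4*g
J(f) = 4*(-18 + f)*(-145/f + f/(12 - 4*f)) (J(f) = 4*((f/(12 - 4*f) - 145/f)*(f - 18)) = 4*((-145/f + f/(12 - 4*f))*(-18 + f)) = 4*((-18 + f)*(-145/f + f/(12 - 4*f))) = 4*(-18 + f)*(-145/f + f/(12 - 4*f)))
-J(82 + V) = -(-31320 - (82 + 36)³ - 562*(82 + 36)² + 12180*(82 + 36))/((82 + 36)*(-3 + (82 + 36))) = -(-31320 - 1*118³ - 562*118² + 12180*118)/(118*(-3 + 118)) = -(-31320 - 1*1643032 - 562*13924 + 1437240)/(118*115) = -(-31320 - 1643032 - 7825288 + 1437240)/(118*115) = -(-8062400)/(118*115) = -1*(-806240/1357) = 806240/1357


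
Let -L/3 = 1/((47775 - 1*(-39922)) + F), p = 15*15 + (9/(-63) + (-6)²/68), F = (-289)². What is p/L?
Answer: -4592237978/357 ≈ -1.2863e+7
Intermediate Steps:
F = 83521
p = 26821/119 (p = 225 + (9*(-1/63) + 36*(1/68)) = 225 + (-⅐ + 9/17) = 225 + 46/119 = 26821/119 ≈ 225.39)
L = -3/171218 (L = -3/((47775 - 1*(-39922)) + 83521) = -3/((47775 + 39922) + 83521) = -3/(87697 + 83521) = -3/171218 ≈ -1.7522e-5)
p/L = 26821/(119*(-3/171218)) = (26821/119)*(-171218/3) = -4592237978/357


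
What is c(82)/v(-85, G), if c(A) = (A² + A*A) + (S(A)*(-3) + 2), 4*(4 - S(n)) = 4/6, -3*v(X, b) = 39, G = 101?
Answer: -26877/26 ≈ -1033.7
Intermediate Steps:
v(X, b) = -13 (v(X, b) = -⅓*39 = -13)
S(n) = 23/6 (S(n) = 4 - 1/6 = 4 - ¼*⅔ = 4 - ⅙ = 23/6)
c(A) = -19/2 + 2*A² (c(A) = (A² + A*A) + ((23/6)*(-3) + 2) = (A² + A²) + (-23/2 + 2) = 2*A² - 19/2 = -19/2 + 2*A²)
c(82)/v(-85, G) = (-19/2 + 2*82²)/(-13) = (-19/2 + 2*6724)*(-1/13) = (-19/2 + 13448)*(-1/13) = (26877/2)*(-1/13) = -26877/26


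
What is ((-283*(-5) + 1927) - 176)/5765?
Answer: 3166/5765 ≈ 0.54918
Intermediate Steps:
((-283*(-5) + 1927) - 176)/5765 = ((1415 + 1927) - 176)*(1/5765) = (3342 - 176)*(1/5765) = 3166*(1/5765) = 3166/5765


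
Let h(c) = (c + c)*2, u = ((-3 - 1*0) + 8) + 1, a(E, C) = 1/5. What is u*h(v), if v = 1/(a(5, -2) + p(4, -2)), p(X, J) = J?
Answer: -40/3 ≈ -13.333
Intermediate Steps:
a(E, C) = ⅕ (a(E, C) = 1*(⅕) = ⅕)
v = -5/9 (v = 1/(⅕ - 2) = 1/(-9/5) = -5/9 ≈ -0.55556)
u = 6 (u = ((-3 + 0) + 8) + 1 = (-3 + 8) + 1 = 5 + 1 = 6)
h(c) = 4*c (h(c) = (2*c)*2 = 4*c)
u*h(v) = 6*(4*(-5/9)) = 6*(-20/9) = -40/3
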